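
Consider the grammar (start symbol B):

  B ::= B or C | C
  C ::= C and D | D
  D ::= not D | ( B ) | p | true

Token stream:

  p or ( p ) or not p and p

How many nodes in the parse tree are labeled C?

5

[B [B [B [C [D p]]] or [C [D ( [B [C [D p]]] )]]] or [C [C [D not [D p]]] and [D p]]]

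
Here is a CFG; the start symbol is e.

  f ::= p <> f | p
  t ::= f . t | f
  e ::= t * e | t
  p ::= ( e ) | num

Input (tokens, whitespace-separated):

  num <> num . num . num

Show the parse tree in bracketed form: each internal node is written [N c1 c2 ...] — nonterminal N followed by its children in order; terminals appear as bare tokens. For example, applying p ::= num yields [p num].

[e [t [f [p num] <> [f [p num]]] . [t [f [p num]] . [t [f [p num]]]]]]

e
t
f . t
p <> f . t
num <> f . t
num <> p . t
num <> num . t
num <> num . f . t
num <> num . p . t
num <> num . num . t
num <> num . num . f
num <> num . num . p
num <> num . num . num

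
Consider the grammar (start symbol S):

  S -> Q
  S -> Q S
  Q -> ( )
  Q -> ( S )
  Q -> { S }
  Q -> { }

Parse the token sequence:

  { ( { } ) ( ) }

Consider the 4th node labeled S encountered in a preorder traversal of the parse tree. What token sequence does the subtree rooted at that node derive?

[S [Q { [S [Q ( [S [Q { }]] )] [S [Q ( )]]] }]]

( )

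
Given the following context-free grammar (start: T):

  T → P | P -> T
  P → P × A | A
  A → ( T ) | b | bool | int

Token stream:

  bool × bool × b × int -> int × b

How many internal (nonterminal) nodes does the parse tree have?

14

[T [P [P [P [P [A bool]] × [A bool]] × [A b]] × [A int]] -> [T [P [P [A int]] × [A b]]]]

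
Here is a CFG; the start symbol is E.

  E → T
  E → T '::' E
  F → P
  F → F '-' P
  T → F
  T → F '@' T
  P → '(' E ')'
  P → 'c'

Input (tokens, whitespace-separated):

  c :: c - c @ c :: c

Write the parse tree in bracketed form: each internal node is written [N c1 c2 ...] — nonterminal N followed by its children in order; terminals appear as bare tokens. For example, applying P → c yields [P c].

E
T :: E
F :: E
P :: E
c :: E
c :: T :: E
c :: F @ T :: E
c :: F - P @ T :: E
c :: P - P @ T :: E
c :: c - P @ T :: E
c :: c - c @ T :: E
c :: c - c @ F :: E
c :: c - c @ P :: E
c :: c - c @ c :: E
c :: c - c @ c :: T
c :: c - c @ c :: F
c :: c - c @ c :: P
c :: c - c @ c :: c

[E [T [F [P c]]] :: [E [T [F [F [P c]] - [P c]] @ [T [F [P c]]]] :: [E [T [F [P c]]]]]]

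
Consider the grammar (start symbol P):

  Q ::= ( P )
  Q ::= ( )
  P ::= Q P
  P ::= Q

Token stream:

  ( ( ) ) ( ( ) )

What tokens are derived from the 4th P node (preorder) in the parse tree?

[P [Q ( [P [Q ( )]] )] [P [Q ( [P [Q ( )]] )]]]

( )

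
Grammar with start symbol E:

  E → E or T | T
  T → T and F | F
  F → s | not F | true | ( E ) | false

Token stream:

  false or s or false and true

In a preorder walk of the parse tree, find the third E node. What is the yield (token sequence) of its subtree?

[E [E [E [T [F false]]] or [T [F s]]] or [T [T [F false]] and [F true]]]

false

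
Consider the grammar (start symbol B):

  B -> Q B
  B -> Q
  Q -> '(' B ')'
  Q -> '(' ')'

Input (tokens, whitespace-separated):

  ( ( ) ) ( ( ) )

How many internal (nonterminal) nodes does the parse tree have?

[B [Q ( [B [Q ( )]] )] [B [Q ( [B [Q ( )]] )]]]

8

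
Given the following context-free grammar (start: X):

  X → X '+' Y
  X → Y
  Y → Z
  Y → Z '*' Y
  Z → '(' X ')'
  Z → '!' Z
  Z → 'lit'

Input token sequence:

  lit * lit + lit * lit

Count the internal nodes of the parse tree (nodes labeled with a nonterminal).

[X [X [Y [Z lit] * [Y [Z lit]]]] + [Y [Z lit] * [Y [Z lit]]]]

10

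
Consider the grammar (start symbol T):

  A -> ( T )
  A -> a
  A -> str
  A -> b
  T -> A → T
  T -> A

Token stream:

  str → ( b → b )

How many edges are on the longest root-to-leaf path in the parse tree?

6

[T [A str] → [T [A ( [T [A b] → [T [A b]]] )]]]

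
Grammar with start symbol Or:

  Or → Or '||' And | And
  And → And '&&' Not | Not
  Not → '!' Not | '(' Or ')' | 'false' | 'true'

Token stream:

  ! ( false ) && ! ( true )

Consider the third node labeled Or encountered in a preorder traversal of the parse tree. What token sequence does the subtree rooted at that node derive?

[Or [And [And [Not ! [Not ( [Or [And [Not false]]] )]]] && [Not ! [Not ( [Or [And [Not true]]] )]]]]

true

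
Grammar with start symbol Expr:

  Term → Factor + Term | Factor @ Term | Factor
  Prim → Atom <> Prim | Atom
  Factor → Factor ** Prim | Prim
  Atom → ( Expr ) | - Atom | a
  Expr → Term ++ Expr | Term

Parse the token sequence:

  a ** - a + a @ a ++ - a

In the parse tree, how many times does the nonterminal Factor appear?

5

[Expr [Term [Factor [Factor [Prim [Atom a]]] ** [Prim [Atom - [Atom a]]]] + [Term [Factor [Prim [Atom a]]] @ [Term [Factor [Prim [Atom a]]]]]] ++ [Expr [Term [Factor [Prim [Atom - [Atom a]]]]]]]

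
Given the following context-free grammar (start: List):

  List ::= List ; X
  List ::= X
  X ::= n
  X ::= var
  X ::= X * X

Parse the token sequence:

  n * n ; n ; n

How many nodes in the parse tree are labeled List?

3

[List [List [List [X [X n] * [X n]]] ; [X n]] ; [X n]]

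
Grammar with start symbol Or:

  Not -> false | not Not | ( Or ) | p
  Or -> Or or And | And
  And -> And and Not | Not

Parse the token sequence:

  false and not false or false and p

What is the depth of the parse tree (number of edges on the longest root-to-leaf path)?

5

[Or [Or [And [And [Not false]] and [Not not [Not false]]]] or [And [And [Not false]] and [Not p]]]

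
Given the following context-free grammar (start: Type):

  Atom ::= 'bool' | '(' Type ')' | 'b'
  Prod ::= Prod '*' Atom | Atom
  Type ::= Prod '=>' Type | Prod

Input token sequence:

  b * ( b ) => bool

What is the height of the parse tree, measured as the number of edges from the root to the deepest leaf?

6

[Type [Prod [Prod [Atom b]] * [Atom ( [Type [Prod [Atom b]]] )]] => [Type [Prod [Atom bool]]]]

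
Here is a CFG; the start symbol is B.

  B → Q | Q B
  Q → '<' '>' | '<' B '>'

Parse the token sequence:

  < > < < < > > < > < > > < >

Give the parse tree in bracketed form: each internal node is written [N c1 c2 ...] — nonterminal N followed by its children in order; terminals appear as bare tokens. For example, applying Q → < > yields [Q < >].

B
Q B
< > B
< > Q B
< > < B > B
< > < Q B > B
< > < < B > B > B
< > < < Q > B > B
< > < < < > > B > B
< > < < < > > Q B > B
< > < < < > > < > B > B
< > < < < > > < > Q > B
< > < < < > > < > < > > B
< > < < < > > < > < > > Q
< > < < < > > < > < > > < >

[B [Q < >] [B [Q < [B [Q < [B [Q < >]] >] [B [Q < >] [B [Q < >]]]] >] [B [Q < >]]]]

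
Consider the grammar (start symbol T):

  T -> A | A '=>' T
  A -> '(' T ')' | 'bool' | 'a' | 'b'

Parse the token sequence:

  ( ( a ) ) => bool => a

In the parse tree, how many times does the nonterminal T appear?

[T [A ( [T [A ( [T [A a]] )]] )] => [T [A bool] => [T [A a]]]]

5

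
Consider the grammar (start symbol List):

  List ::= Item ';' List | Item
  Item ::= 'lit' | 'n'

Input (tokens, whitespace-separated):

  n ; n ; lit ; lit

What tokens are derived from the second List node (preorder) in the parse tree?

[List [Item n] ; [List [Item n] ; [List [Item lit] ; [List [Item lit]]]]]

n ; lit ; lit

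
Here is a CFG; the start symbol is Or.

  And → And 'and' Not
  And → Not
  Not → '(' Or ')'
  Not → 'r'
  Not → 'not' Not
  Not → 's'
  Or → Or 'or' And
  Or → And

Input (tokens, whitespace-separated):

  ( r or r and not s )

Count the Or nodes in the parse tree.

[Or [And [Not ( [Or [Or [And [Not r]]] or [And [And [Not r]] and [Not not [Not s]]]] )]]]

3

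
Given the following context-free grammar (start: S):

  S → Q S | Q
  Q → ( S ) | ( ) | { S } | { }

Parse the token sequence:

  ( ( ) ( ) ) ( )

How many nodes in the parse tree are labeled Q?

[S [Q ( [S [Q ( )] [S [Q ( )]]] )] [S [Q ( )]]]

4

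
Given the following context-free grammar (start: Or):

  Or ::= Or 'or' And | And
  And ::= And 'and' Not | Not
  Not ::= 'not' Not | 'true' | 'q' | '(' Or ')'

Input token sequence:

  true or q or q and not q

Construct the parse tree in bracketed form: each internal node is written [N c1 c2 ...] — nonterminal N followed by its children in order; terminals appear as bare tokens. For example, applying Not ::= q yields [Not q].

Or
Or or And
Or or And or And
And or And or And
Not or And or And
true or And or And
true or Not or And
true or q or And
true or q or And and Not
true or q or Not and Not
true or q or q and Not
true or q or q and not Not
true or q or q and not q

[Or [Or [Or [And [Not true]]] or [And [Not q]]] or [And [And [Not q]] and [Not not [Not q]]]]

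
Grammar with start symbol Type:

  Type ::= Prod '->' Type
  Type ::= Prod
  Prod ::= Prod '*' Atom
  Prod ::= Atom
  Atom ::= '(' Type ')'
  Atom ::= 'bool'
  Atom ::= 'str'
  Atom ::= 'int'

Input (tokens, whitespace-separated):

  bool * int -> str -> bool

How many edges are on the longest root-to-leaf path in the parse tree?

5

[Type [Prod [Prod [Atom bool]] * [Atom int]] -> [Type [Prod [Atom str]] -> [Type [Prod [Atom bool]]]]]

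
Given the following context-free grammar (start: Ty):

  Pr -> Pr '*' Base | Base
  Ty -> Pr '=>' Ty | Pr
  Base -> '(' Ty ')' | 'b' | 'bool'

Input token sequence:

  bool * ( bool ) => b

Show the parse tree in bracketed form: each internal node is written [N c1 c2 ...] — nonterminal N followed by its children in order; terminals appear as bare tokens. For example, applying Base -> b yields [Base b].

Ty
Pr => Ty
Pr * Base => Ty
Base * Base => Ty
bool * Base => Ty
bool * ( Ty ) => Ty
bool * ( Pr ) => Ty
bool * ( Base ) => Ty
bool * ( bool ) => Ty
bool * ( bool ) => Pr
bool * ( bool ) => Base
bool * ( bool ) => b

[Ty [Pr [Pr [Base bool]] * [Base ( [Ty [Pr [Base bool]]] )]] => [Ty [Pr [Base b]]]]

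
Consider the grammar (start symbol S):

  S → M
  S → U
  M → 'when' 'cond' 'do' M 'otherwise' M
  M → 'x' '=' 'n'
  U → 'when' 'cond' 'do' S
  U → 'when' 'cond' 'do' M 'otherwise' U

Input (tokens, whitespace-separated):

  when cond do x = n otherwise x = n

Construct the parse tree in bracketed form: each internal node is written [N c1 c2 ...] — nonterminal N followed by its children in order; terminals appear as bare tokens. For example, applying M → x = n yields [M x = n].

[S [M when cond do [M x = n] otherwise [M x = n]]]

S
M
when cond do M otherwise M
when cond do x = n otherwise M
when cond do x = n otherwise x = n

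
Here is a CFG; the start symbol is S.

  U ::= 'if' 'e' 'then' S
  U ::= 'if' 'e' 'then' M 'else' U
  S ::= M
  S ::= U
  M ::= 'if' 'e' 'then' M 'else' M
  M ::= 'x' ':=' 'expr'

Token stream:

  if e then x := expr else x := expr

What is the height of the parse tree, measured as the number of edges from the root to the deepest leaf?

3

[S [M if e then [M x := expr] else [M x := expr]]]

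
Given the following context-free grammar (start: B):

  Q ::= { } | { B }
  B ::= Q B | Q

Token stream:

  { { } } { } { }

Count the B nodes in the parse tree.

4

[B [Q { [B [Q { }]] }] [B [Q { }] [B [Q { }]]]]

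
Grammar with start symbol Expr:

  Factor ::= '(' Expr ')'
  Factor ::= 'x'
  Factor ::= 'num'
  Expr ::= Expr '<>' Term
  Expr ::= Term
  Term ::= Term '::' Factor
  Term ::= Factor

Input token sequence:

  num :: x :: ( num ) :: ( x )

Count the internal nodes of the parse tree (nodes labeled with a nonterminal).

15

[Expr [Term [Term [Term [Term [Factor num]] :: [Factor x]] :: [Factor ( [Expr [Term [Factor num]]] )]] :: [Factor ( [Expr [Term [Factor x]]] )]]]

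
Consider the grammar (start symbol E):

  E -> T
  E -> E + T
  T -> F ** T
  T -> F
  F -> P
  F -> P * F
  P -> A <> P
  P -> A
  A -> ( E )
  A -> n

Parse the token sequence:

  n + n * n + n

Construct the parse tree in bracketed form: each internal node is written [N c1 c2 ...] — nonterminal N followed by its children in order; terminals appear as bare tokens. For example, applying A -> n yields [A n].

E
E + T
E + T + T
T + T + T
F + T + T
P + T + T
A + T + T
n + T + T
n + F + T
n + P * F + T
n + A * F + T
n + n * F + T
n + n * P + T
n + n * A + T
n + n * n + T
n + n * n + F
n + n * n + P
n + n * n + A
n + n * n + n

[E [E [E [T [F [P [A n]]]]] + [T [F [P [A n]] * [F [P [A n]]]]]] + [T [F [P [A n]]]]]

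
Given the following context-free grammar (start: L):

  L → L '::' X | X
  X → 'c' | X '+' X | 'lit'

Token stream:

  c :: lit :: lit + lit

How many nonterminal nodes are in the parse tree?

8

[L [L [L [X c]] :: [X lit]] :: [X [X lit] + [X lit]]]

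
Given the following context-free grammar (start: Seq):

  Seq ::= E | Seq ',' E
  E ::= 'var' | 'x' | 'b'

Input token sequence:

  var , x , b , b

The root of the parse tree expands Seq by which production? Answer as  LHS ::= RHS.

Seq ::= Seq ',' E

[Seq [Seq [Seq [Seq [E var]] , [E x]] , [E b]] , [E b]]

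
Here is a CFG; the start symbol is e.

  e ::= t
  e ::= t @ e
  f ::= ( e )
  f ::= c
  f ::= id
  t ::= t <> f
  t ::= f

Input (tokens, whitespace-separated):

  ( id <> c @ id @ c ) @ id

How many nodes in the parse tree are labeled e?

[e [t [f ( [e [t [t [f id]] <> [f c]] @ [e [t [f id]] @ [e [t [f c]]]]] )]] @ [e [t [f id]]]]

5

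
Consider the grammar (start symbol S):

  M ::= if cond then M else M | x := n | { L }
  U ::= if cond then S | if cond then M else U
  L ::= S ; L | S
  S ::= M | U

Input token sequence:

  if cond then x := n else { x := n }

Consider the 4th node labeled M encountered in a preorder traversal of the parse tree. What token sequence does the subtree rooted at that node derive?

x := n

[S [M if cond then [M x := n] else [M { [L [S [M x := n]]] }]]]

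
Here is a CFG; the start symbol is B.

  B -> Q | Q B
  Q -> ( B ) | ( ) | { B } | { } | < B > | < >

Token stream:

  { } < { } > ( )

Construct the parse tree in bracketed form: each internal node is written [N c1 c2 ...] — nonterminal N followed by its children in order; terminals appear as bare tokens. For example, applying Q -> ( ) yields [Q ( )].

B
Q B
{ } B
{ } Q B
{ } < B > B
{ } < Q > B
{ } < { } > B
{ } < { } > Q
{ } < { } > ( )

[B [Q { }] [B [Q < [B [Q { }]] >] [B [Q ( )]]]]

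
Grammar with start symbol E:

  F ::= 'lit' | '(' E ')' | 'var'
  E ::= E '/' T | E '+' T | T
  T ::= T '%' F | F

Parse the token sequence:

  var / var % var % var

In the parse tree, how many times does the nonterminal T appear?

[E [E [T [F var]]] / [T [T [T [F var]] % [F var]] % [F var]]]

4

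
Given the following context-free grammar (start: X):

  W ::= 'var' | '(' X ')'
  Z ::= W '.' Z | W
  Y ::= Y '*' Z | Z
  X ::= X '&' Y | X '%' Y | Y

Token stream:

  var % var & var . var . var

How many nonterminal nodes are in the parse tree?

[X [X [X [Y [Z [W var]]]] % [Y [Z [W var]]]] & [Y [Z [W var] . [Z [W var] . [Z [W var]]]]]]

16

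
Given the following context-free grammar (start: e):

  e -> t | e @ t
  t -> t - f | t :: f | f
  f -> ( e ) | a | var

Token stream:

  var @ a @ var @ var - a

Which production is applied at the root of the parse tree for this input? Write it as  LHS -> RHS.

[e [e [e [e [t [f var]]] @ [t [f a]]] @ [t [f var]]] @ [t [t [f var]] - [f a]]]

e -> e @ t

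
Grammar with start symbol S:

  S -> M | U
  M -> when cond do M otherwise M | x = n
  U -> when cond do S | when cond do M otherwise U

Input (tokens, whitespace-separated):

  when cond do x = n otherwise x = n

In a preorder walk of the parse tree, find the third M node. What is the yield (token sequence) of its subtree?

[S [M when cond do [M x = n] otherwise [M x = n]]]

x = n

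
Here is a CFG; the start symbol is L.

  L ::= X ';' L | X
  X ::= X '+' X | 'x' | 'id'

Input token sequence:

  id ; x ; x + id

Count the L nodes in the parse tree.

[L [X id] ; [L [X x] ; [L [X [X x] + [X id]]]]]

3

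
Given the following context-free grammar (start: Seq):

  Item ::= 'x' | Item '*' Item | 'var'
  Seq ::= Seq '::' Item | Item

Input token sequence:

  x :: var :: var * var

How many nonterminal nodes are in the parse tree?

[Seq [Seq [Seq [Item x]] :: [Item var]] :: [Item [Item var] * [Item var]]]

8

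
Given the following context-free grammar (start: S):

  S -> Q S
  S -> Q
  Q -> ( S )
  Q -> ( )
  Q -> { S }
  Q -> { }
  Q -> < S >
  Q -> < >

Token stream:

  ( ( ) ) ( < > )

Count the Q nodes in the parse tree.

4

[S [Q ( [S [Q ( )]] )] [S [Q ( [S [Q < >]] )]]]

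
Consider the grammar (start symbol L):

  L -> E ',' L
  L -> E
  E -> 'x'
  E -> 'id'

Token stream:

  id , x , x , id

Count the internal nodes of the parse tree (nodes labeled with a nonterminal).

[L [E id] , [L [E x] , [L [E x] , [L [E id]]]]]

8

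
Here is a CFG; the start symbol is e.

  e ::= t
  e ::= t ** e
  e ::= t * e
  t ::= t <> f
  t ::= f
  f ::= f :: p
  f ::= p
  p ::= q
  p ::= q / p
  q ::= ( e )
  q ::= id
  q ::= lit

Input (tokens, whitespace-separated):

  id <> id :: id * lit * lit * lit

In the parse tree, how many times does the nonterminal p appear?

6

[e [t [t [f [p [q id]]]] <> [f [f [p [q id]]] :: [p [q id]]]] * [e [t [f [p [q lit]]]] * [e [t [f [p [q lit]]]] * [e [t [f [p [q lit]]]]]]]]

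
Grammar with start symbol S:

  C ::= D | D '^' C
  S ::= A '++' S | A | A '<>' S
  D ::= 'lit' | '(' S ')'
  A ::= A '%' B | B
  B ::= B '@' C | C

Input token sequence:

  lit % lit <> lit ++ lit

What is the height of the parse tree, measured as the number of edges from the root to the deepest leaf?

[S [A [A [B [C [D lit]]]] % [B [C [D lit]]]] <> [S [A [B [C [D lit]]]] ++ [S [A [B [C [D lit]]]]]]]

7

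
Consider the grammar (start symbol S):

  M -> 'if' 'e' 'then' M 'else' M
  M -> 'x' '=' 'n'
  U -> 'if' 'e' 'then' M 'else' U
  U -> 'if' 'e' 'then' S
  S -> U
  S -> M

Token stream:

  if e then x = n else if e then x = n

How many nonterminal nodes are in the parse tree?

[S [U if e then [M x = n] else [U if e then [S [M x = n]]]]]

6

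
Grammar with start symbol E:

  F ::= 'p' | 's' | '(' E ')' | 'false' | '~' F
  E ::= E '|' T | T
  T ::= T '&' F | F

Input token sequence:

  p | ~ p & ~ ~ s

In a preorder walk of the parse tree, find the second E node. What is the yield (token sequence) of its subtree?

p

[E [E [T [F p]]] | [T [T [F ~ [F p]]] & [F ~ [F ~ [F s]]]]]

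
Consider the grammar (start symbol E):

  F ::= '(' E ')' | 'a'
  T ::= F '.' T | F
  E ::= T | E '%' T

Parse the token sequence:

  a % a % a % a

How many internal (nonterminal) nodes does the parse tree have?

12

[E [E [E [E [T [F a]]] % [T [F a]]] % [T [F a]]] % [T [F a]]]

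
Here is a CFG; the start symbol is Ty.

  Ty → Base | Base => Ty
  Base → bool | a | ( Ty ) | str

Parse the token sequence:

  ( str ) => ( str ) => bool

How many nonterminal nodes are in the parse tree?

10

[Ty [Base ( [Ty [Base str]] )] => [Ty [Base ( [Ty [Base str]] )] => [Ty [Base bool]]]]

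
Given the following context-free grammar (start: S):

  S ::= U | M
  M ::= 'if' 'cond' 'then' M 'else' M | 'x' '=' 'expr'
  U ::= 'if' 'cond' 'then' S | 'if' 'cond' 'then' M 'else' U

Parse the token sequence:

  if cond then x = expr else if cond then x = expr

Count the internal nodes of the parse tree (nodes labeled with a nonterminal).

6

[S [U if cond then [M x = expr] else [U if cond then [S [M x = expr]]]]]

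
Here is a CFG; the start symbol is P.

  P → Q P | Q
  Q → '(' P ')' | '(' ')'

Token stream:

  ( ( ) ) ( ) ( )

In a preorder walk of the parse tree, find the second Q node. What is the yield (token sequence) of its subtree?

( )

[P [Q ( [P [Q ( )]] )] [P [Q ( )] [P [Q ( )]]]]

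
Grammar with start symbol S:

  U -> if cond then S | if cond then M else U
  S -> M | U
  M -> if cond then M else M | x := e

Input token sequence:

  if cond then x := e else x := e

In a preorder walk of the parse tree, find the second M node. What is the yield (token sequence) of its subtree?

[S [M if cond then [M x := e] else [M x := e]]]

x := e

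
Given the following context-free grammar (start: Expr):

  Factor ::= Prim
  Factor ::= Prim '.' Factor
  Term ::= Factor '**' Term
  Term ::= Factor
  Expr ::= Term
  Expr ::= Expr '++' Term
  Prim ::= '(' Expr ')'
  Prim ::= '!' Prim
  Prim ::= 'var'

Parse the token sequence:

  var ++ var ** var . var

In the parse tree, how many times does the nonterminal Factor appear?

[Expr [Expr [Term [Factor [Prim var]]]] ++ [Term [Factor [Prim var]] ** [Term [Factor [Prim var] . [Factor [Prim var]]]]]]

4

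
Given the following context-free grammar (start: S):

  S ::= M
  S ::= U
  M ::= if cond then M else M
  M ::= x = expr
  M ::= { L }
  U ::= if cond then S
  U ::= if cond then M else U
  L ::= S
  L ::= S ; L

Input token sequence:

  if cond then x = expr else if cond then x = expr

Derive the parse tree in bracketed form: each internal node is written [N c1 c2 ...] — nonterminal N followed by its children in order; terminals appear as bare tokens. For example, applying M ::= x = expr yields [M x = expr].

S
U
if cond then M else U
if cond then x = expr else U
if cond then x = expr else if cond then S
if cond then x = expr else if cond then M
if cond then x = expr else if cond then x = expr

[S [U if cond then [M x = expr] else [U if cond then [S [M x = expr]]]]]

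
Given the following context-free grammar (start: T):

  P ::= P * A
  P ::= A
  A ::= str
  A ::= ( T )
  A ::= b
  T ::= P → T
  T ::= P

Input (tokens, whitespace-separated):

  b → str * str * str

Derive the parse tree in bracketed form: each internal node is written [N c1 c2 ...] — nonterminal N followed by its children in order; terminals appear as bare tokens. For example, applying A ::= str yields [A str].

[T [P [A b]] → [T [P [P [P [A str]] * [A str]] * [A str]]]]

T
P → T
A → T
b → T
b → P
b → P * A
b → P * A * A
b → A * A * A
b → str * A * A
b → str * str * A
b → str * str * str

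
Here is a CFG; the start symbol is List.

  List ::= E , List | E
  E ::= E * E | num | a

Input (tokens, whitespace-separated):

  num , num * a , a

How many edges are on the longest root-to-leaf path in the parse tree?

[List [E num] , [List [E [E num] * [E a]] , [List [E a]]]]

4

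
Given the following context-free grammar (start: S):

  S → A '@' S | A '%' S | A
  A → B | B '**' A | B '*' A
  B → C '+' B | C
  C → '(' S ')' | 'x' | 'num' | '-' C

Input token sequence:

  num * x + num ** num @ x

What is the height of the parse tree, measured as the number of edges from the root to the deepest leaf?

6

[S [A [B [C num]] * [A [B [C x] + [B [C num]]] ** [A [B [C num]]]]] @ [S [A [B [C x]]]]]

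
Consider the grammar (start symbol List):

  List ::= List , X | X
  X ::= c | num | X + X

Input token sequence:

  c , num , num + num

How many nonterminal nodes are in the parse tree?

[List [List [List [X c]] , [X num]] , [X [X num] + [X num]]]

8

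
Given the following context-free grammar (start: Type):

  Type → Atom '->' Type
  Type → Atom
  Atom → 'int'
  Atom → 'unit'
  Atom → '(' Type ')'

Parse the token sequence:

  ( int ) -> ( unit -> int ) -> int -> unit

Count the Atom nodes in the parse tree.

[Type [Atom ( [Type [Atom int]] )] -> [Type [Atom ( [Type [Atom unit] -> [Type [Atom int]]] )] -> [Type [Atom int] -> [Type [Atom unit]]]]]

7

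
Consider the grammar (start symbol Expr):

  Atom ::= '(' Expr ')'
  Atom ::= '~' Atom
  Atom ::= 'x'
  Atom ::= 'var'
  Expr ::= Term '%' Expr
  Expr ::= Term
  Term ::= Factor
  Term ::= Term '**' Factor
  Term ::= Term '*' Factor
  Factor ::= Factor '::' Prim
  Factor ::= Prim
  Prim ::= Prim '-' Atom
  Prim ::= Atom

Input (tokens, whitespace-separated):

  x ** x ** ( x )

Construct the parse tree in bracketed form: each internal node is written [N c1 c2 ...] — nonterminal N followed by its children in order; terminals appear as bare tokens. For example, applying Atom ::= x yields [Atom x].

Expr
Term
Term ** Factor
Term ** Factor ** Factor
Factor ** Factor ** Factor
Prim ** Factor ** Factor
Atom ** Factor ** Factor
x ** Factor ** Factor
x ** Prim ** Factor
x ** Atom ** Factor
x ** x ** Factor
x ** x ** Prim
x ** x ** Atom
x ** x ** ( Expr )
x ** x ** ( Term )
x ** x ** ( Factor )
x ** x ** ( Prim )
x ** x ** ( Atom )
x ** x ** ( x )

[Expr [Term [Term [Term [Factor [Prim [Atom x]]]] ** [Factor [Prim [Atom x]]]] ** [Factor [Prim [Atom ( [Expr [Term [Factor [Prim [Atom x]]]]] )]]]]]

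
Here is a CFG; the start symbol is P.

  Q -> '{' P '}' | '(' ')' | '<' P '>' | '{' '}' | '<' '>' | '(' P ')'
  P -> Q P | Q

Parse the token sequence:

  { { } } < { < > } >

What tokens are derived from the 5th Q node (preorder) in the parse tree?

< >

[P [Q { [P [Q { }]] }] [P [Q < [P [Q { [P [Q < >]] }]] >]]]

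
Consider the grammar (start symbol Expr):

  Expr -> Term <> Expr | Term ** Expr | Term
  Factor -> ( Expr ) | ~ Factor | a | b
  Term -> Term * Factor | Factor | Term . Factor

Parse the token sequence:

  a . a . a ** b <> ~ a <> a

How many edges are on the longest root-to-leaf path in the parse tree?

6

[Expr [Term [Term [Term [Factor a]] . [Factor a]] . [Factor a]] ** [Expr [Term [Factor b]] <> [Expr [Term [Factor ~ [Factor a]]] <> [Expr [Term [Factor a]]]]]]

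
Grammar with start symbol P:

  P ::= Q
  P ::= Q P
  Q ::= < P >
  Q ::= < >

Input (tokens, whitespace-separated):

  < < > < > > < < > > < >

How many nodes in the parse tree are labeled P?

6

[P [Q < [P [Q < >] [P [Q < >]]] >] [P [Q < [P [Q < >]] >] [P [Q < >]]]]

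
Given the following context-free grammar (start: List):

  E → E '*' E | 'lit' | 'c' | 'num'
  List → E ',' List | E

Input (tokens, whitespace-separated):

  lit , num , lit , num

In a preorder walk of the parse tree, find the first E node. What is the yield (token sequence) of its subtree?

[List [E lit] , [List [E num] , [List [E lit] , [List [E num]]]]]

lit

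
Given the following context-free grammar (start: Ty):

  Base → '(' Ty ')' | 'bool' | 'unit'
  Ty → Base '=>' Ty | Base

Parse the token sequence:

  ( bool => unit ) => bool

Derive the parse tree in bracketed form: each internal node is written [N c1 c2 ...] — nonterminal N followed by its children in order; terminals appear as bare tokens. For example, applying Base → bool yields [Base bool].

Ty
Base => Ty
( Ty ) => Ty
( Base => Ty ) => Ty
( bool => Ty ) => Ty
( bool => Base ) => Ty
( bool => unit ) => Ty
( bool => unit ) => Base
( bool => unit ) => bool

[Ty [Base ( [Ty [Base bool] => [Ty [Base unit]]] )] => [Ty [Base bool]]]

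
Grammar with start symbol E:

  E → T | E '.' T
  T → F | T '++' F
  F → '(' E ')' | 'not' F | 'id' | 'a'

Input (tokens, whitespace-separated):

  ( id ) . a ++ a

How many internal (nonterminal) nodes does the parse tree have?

11

[E [E [T [F ( [E [T [F id]]] )]]] . [T [T [F a]] ++ [F a]]]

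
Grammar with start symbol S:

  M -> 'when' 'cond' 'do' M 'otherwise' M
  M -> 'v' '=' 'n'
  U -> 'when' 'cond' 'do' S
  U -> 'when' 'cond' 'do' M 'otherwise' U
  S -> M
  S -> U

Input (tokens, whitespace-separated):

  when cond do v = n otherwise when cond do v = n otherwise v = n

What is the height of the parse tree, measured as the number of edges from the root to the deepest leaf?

4

[S [M when cond do [M v = n] otherwise [M when cond do [M v = n] otherwise [M v = n]]]]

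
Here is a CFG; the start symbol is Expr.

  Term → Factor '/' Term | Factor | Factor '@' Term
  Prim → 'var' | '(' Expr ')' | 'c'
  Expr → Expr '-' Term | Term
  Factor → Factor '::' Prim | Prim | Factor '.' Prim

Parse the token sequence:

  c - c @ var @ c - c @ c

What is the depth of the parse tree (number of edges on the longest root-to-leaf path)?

7

[Expr [Expr [Expr [Term [Factor [Prim c]]]] - [Term [Factor [Prim c]] @ [Term [Factor [Prim var]] @ [Term [Factor [Prim c]]]]]] - [Term [Factor [Prim c]] @ [Term [Factor [Prim c]]]]]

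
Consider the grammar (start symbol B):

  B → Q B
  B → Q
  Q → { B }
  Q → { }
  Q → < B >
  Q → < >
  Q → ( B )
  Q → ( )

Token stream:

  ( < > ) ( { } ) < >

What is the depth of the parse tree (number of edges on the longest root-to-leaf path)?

[B [Q ( [B [Q < >]] )] [B [Q ( [B [Q { }]] )] [B [Q < >]]]]

5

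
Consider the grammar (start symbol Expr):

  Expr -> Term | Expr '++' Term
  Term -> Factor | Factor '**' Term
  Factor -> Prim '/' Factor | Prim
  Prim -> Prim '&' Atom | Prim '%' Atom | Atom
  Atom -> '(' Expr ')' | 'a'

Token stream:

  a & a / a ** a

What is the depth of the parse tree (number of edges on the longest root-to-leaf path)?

6

[Expr [Term [Factor [Prim [Prim [Atom a]] & [Atom a]] / [Factor [Prim [Atom a]]]] ** [Term [Factor [Prim [Atom a]]]]]]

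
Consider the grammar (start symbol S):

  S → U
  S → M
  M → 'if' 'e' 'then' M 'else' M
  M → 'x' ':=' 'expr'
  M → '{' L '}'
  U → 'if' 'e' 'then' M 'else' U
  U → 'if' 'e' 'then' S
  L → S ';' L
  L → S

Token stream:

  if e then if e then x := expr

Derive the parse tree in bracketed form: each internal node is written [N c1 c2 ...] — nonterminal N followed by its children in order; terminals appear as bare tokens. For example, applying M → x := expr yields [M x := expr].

[S [U if e then [S [U if e then [S [M x := expr]]]]]]

S
U
if e then S
if e then U
if e then if e then S
if e then if e then M
if e then if e then x := expr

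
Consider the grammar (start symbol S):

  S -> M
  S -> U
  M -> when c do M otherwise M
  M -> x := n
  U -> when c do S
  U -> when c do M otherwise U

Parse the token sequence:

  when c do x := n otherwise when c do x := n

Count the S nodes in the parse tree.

[S [U when c do [M x := n] otherwise [U when c do [S [M x := n]]]]]

2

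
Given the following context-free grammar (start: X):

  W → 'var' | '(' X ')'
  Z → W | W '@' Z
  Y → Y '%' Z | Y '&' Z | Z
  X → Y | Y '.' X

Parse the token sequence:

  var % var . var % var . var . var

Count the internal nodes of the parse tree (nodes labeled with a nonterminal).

[X [Y [Y [Z [W var]]] % [Z [W var]]] . [X [Y [Y [Z [W var]]] % [Z [W var]]] . [X [Y [Z [W var]]] . [X [Y [Z [W var]]]]]]]

22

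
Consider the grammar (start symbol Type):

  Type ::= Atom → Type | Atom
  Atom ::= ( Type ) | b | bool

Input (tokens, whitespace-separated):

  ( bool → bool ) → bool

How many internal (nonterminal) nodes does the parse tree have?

8

[Type [Atom ( [Type [Atom bool] → [Type [Atom bool]]] )] → [Type [Atom bool]]]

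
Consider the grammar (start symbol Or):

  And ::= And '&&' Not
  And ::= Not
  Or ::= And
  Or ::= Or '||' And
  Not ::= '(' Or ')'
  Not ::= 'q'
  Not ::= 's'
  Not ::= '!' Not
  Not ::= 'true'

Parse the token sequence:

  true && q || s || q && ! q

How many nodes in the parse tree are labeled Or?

[Or [Or [Or [And [And [Not true]] && [Not q]]] || [And [Not s]]] || [And [And [Not q]] && [Not ! [Not q]]]]

3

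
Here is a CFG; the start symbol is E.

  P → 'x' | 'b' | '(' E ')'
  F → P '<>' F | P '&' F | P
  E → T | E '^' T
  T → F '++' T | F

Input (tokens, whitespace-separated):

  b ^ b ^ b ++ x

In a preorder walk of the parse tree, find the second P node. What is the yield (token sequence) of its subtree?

[E [E [E [T [F [P b]]]] ^ [T [F [P b]]]] ^ [T [F [P b]] ++ [T [F [P x]]]]]

b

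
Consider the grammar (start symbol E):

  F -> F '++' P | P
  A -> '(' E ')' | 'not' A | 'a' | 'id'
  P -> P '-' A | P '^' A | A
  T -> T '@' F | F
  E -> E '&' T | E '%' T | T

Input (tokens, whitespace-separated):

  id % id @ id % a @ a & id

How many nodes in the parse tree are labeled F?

[E [E [E [E [T [F [P [A id]]]]] % [T [T [F [P [A id]]]] @ [F [P [A id]]]]] % [T [T [F [P [A a]]]] @ [F [P [A a]]]]] & [T [F [P [A id]]]]]

6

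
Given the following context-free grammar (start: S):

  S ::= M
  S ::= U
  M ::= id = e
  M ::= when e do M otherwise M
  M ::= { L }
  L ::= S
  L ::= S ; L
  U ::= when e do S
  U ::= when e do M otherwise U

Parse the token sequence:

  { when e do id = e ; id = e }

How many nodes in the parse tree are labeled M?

[S [M { [L [S [U when e do [S [M id = e]]]] ; [L [S [M id = e]]]] }]]

3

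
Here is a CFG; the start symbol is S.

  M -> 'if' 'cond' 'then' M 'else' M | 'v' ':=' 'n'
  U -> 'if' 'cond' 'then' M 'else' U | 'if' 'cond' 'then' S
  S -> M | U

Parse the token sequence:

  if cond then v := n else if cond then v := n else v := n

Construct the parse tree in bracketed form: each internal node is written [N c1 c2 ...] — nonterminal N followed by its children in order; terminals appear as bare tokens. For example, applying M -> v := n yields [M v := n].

S
M
if cond then M else M
if cond then v := n else M
if cond then v := n else if cond then M else M
if cond then v := n else if cond then v := n else M
if cond then v := n else if cond then v := n else v := n

[S [M if cond then [M v := n] else [M if cond then [M v := n] else [M v := n]]]]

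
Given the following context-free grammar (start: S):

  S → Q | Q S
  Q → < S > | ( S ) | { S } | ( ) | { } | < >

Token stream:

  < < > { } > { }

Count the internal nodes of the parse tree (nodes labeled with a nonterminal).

[S [Q < [S [Q < >] [S [Q { }]]] >] [S [Q { }]]]

8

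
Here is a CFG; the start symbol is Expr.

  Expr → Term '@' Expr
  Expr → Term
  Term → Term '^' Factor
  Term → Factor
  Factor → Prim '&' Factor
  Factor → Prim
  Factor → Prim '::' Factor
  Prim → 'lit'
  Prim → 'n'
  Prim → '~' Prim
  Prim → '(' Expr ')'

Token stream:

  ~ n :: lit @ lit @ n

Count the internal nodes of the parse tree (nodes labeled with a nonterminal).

[Expr [Term [Factor [Prim ~ [Prim n]] :: [Factor [Prim lit]]]] @ [Expr [Term [Factor [Prim lit]]] @ [Expr [Term [Factor [Prim n]]]]]]

15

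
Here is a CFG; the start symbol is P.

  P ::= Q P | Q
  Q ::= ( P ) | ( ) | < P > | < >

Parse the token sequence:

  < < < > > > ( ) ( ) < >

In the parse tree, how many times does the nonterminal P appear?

6

[P [Q < [P [Q < [P [Q < >]] >]] >] [P [Q ( )] [P [Q ( )] [P [Q < >]]]]]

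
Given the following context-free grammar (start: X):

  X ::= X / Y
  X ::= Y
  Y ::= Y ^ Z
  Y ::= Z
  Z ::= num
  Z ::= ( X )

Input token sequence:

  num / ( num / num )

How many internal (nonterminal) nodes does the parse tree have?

12

[X [X [Y [Z num]]] / [Y [Z ( [X [X [Y [Z num]]] / [Y [Z num]]] )]]]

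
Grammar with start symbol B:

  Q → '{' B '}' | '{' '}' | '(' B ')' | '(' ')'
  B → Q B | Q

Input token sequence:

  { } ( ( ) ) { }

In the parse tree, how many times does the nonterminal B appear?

4

[B [Q { }] [B [Q ( [B [Q ( )]] )] [B [Q { }]]]]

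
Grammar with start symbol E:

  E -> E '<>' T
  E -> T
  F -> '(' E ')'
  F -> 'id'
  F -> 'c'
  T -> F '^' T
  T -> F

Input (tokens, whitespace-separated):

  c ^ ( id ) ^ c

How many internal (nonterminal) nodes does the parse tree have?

10

[E [T [F c] ^ [T [F ( [E [T [F id]]] )] ^ [T [F c]]]]]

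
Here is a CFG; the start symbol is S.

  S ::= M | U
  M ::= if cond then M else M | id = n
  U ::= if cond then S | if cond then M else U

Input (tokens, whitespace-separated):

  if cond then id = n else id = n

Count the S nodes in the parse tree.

1

[S [M if cond then [M id = n] else [M id = n]]]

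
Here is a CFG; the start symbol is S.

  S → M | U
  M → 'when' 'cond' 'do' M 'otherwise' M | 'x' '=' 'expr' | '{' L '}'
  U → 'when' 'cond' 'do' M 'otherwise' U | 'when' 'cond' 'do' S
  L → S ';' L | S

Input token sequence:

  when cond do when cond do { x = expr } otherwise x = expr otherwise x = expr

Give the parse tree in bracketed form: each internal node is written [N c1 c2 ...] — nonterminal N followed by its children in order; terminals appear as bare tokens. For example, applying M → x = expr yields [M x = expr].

[S [M when cond do [M when cond do [M { [L [S [M x = expr]]] }] otherwise [M x = expr]] otherwise [M x = expr]]]

S
M
when cond do M otherwise M
when cond do when cond do M otherwise M otherwise M
when cond do when cond do { L } otherwise M otherwise M
when cond do when cond do { S } otherwise M otherwise M
when cond do when cond do { M } otherwise M otherwise M
when cond do when cond do { x = expr } otherwise M otherwise M
when cond do when cond do { x = expr } otherwise x = expr otherwise M
when cond do when cond do { x = expr } otherwise x = expr otherwise x = expr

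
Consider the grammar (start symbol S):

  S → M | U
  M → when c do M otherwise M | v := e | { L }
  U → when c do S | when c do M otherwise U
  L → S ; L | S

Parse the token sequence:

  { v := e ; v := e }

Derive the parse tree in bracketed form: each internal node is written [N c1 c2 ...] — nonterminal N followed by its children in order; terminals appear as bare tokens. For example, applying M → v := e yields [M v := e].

[S [M { [L [S [M v := e]] ; [L [S [M v := e]]]] }]]

S
M
{ L }
{ S ; L }
{ M ; L }
{ v := e ; L }
{ v := e ; S }
{ v := e ; M }
{ v := e ; v := e }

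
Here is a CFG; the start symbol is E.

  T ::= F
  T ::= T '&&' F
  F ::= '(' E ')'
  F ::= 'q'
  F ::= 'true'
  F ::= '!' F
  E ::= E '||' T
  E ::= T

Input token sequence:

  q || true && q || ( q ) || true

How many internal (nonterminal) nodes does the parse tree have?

[E [E [E [E [T [F q]]] || [T [T [F true]] && [F q]]] || [T [F ( [E [T [F q]]] )]]] || [T [F true]]]

17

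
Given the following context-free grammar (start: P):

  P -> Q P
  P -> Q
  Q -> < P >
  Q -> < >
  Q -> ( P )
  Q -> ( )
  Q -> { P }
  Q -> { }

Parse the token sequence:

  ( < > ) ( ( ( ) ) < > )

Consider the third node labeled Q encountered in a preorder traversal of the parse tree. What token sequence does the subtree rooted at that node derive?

( ( ( ) ) < > )

[P [Q ( [P [Q < >]] )] [P [Q ( [P [Q ( [P [Q ( )]] )] [P [Q < >]]] )]]]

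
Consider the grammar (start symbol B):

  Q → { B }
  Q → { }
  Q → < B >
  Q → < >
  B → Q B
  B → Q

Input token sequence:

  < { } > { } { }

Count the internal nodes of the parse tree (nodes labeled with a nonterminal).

8

[B [Q < [B [Q { }]] >] [B [Q { }] [B [Q { }]]]]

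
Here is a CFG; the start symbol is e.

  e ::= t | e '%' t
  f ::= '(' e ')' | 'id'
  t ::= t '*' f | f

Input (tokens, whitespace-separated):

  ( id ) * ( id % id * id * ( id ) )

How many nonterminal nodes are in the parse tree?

[e [t [t [f ( [e [t [f id]]] )]] * [f ( [e [e [t [f id]]] % [t [t [t [f id]] * [f id]] * [f ( [e [t [f id]]] )]]] )]]]

21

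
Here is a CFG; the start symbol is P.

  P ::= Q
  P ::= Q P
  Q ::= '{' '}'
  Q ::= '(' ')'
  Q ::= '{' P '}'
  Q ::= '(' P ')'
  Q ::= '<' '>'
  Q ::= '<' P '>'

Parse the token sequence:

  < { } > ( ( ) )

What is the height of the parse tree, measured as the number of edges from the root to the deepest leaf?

[P [Q < [P [Q { }]] >] [P [Q ( [P [Q ( )]] )]]]

5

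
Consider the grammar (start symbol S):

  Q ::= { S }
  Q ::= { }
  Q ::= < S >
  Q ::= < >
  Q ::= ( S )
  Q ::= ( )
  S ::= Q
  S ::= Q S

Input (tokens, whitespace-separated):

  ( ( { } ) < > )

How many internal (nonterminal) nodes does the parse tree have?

8

[S [Q ( [S [Q ( [S [Q { }]] )] [S [Q < >]]] )]]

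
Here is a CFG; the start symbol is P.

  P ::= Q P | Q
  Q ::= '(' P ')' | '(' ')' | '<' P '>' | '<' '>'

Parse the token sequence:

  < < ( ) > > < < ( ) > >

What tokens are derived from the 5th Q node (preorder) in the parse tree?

< ( ) >

[P [Q < [P [Q < [P [Q ( )]] >]] >] [P [Q < [P [Q < [P [Q ( )]] >]] >]]]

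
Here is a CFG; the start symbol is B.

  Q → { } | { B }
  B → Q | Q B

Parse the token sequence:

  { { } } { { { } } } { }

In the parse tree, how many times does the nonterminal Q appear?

[B [Q { [B [Q { }]] }] [B [Q { [B [Q { [B [Q { }]] }]] }] [B [Q { }]]]]

6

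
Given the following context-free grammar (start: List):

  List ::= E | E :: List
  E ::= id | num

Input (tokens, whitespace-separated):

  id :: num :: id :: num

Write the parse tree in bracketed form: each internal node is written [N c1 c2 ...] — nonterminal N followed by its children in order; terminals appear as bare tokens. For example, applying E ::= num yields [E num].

[List [E id] :: [List [E num] :: [List [E id] :: [List [E num]]]]]

List
E :: List
id :: List
id :: E :: List
id :: num :: List
id :: num :: E :: List
id :: num :: id :: List
id :: num :: id :: E
id :: num :: id :: num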